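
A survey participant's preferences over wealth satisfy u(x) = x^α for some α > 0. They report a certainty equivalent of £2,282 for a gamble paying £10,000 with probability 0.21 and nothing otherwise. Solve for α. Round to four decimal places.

The lottery's expected utility is 0.21·u(10000) + 0.79·u(0) = 0.21·10000^α (since u(0) = 0 for α > 0).
Indifference: 2282^α = 0.21·10000^α, so (2282/10000)^α = 0.21.
α = ln(0.21) / ln(2282/10000) = -1.5606477/-1.4775328 ≈ 1.0563.

α ≈ 1.0563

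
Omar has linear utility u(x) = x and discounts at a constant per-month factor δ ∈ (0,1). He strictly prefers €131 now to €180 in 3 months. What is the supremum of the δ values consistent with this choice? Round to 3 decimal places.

Under u(x) = x this choice says 131 > δ^3·180.
Hence δ^3 < 131/180 = 0.72778, and x ↦ x^(1/3) is increasing on (0,∞).
δ < 0.72778^(1/3) = 0.899.

δ < 0.899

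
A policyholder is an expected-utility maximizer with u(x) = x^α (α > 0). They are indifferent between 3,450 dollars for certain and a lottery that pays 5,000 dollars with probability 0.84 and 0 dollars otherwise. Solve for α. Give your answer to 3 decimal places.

Since u(0) = 0, the lottery's EU is 0.84·5000^α.
Equating: 3450^α = 0.84·5000^α, i.e. 0.6900^α = 0.84.
α = ln(0.84) / ln(3450/5000) = -0.174353/-0.371064 ≈ 0.470.

α ≈ 0.470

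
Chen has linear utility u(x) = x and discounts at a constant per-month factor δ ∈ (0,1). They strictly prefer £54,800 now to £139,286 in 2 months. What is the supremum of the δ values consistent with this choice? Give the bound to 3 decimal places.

δ < 0.627

Under u(x) = x this choice says 54800 > δ^2·139286.
Hence δ^2 < 54800/139286 = 0.39344, and x ↦ x^(1/2) is increasing on (0,∞).
δ < 0.39344^(1/2) = 0.627.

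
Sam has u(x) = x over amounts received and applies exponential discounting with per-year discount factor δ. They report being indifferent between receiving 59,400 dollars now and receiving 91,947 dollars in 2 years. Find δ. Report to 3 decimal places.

The payoff in 2 years is discounted by δ^2, so u(59400) = δ^2·u(91947) and δ^2 = u(59400)/u(91947).
With u(x) = x: δ^2 = 59400/91947 = 0.64602.
So δ = 0.64602^(1/2) ≈ 0.804.

δ ≈ 0.804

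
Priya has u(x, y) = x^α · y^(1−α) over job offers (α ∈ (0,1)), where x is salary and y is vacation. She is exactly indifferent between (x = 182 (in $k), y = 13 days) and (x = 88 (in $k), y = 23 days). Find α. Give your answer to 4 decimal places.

Set the two utilities equal: 182^α·13^(1−α) = 88^α·23^(1−α).
(182/88)^α = (23/13)^(1−α); take logs: α·ln(182/88) = (1−α)·ln(23/13), i.e. α·0.7266699 = (1−α)·0.5705449.
With A = 0.7266699 and B = 0.5705449: α·A = (1−α)·B, so α = B/(A+B) = 0.5705449/1.2972148 ≈ 0.4398.

α ≈ 0.4398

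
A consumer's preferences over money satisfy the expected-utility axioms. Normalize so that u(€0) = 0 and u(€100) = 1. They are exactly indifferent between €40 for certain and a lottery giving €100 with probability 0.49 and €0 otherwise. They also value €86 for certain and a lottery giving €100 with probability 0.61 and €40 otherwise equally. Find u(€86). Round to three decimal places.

0.801

The first gamble pins u(€40): it must equal 0.49·1 + 0.51·0 = 0.49.
The second indifference gives u(€86) = 0.61·u(€100) + 0.39·u(€40) = 0.61·1.00 + 0.39·0.49 = 0.8011.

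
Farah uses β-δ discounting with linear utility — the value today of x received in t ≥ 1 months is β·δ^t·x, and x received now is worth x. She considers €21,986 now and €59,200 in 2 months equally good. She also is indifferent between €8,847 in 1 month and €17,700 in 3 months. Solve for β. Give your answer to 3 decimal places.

β ≈ 0.743

The second indifference involves only future payoffs, so β cancels: β·δ^1·8847 = β·δ^3·17700, giving δ^2 = 8847/17700 = 0.49983, so δ = 0.70699.
Substituting δ into 21986 = β·δ^2·59200: β = 21986/(29589.966) ≈ 0.743.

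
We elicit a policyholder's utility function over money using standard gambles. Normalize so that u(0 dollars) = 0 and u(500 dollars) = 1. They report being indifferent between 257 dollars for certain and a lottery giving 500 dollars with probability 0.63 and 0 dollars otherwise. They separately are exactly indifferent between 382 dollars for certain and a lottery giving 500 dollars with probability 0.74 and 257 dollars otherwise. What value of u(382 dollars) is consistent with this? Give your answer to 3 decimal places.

0.904

First, u(257 dollars) = 0.63·u(500 dollars) + 0.37·u(0 dollars) = 0.63.
Chaining: u(382 dollars) = 0.74·1.00 + 0.26·0.63 = 0.9038.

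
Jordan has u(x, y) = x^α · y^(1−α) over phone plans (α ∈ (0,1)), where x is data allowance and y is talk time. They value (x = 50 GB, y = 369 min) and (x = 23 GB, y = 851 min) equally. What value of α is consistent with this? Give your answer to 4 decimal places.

Set the two utilities equal: 50^α·369^(1−α) = 23^α·851^(1−α).
(50/23)^α = (851/369)^(1−α); take logs: α·ln(50/23) = (1−α)·ln(851/369), i.e. α·0.7765288 = (1−α)·0.8356155.
So α/(1−α) = (0.8356155)/(0.7765288) = 1.0760908, and α = 1.0760908/2.0760908 ≈ 0.5183.

α ≈ 0.5183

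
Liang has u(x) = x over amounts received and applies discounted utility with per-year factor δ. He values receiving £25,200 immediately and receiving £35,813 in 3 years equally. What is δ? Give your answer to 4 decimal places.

Equating discounted utilities: u(25200) = δ^3·u(35813) ⇒ δ^3 = u(25200)/u(35813).
With u(x) = x: δ^3 = 25200/35813 = 0.70366.
Hence δ = (0.70366)^(1/3) = 0.889447.

δ ≈ 0.8894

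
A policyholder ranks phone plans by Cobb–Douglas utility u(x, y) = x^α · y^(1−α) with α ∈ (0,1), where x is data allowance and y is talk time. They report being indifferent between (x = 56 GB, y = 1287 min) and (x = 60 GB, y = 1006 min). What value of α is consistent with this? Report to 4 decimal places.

Indifference: 56^α · 1287^(1−α) = 60^α · 1006^(1−α).
(56/60)^α = (1006/1287)^(1−α); take logs: α·ln(56/60) = (1−α)·ln(1006/1287), i.e. α·-0.0689929 = (1−α)·-0.2463319.
Thus α·(-0.3153248) = -0.2463319, so α = -0.2463319/-0.3153248 ≈ 0.7812.

α ≈ 0.7812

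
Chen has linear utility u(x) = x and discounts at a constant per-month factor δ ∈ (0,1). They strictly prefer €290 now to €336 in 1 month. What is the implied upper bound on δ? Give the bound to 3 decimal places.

δ < 0.863

Under u(x) = x this choice says 290 > δ·336.
So δ < 290/336 = 0.86310.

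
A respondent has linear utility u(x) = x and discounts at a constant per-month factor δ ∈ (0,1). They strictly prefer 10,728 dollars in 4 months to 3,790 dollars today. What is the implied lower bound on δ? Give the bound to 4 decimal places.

Under u(x) = x this choice says 3790 < δ^4·10728.
Hence δ^4 > 3790/10728 = 0.35328, and x ↦ x^(1/4) is increasing on (0,∞).
δ > 0.35328^(1/4) = 0.7710.

δ > 0.7710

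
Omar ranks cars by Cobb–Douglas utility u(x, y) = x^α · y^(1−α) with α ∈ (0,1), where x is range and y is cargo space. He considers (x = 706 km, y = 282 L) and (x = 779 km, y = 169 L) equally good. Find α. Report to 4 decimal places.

Indifference: 706^α · 282^(1−α) = 779^α · 169^(1−α).
(706/779)^α = (169/282)^(1−α); take logs: α·ln(706/779) = (1−α)·ln(169/282), i.e. α·-0.0983958 = (1−α)·-0.5120084.
With A = -0.0983958 and B = -0.5120084: α·A = (1−α)·B, so α = B/(A+B) = -0.5120084/-0.6104042 ≈ 0.8388.

α ≈ 0.8388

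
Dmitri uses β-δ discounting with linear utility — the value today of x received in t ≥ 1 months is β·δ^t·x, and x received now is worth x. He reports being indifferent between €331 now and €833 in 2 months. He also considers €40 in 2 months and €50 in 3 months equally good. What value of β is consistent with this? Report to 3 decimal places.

β ≈ 0.621

Both payoffs in the second observation are in the future, so β drops out: δ^2·40 = δ^3·50 ⇒ δ = 40/50 = 0.80000.
Now use the now-vs-future pair: 331 = β·δ^2·833 gives β = 331/(0.64000·833) ≈ 0.621.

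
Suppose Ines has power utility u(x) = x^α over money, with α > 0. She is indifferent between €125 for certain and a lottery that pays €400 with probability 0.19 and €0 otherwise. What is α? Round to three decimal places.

α ≈ 1.428

The lottery's expected utility is 0.19·u(400) + 0.81·u(0) = 0.19·400^α (since u(0) = 0 for α > 0).
Setting u(125) equal to that: 125^α = 0.19·400^α ⇒ (125/400)^α = 0.19.
Take logs: α = ln 0.19 / ln(125/400) ≈ 1.42779.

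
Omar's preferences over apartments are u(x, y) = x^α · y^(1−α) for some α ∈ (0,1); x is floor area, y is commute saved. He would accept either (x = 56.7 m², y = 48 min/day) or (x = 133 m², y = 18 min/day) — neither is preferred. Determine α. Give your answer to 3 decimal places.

α ≈ 0.535

Indifference: 56.7^α · 48^(1−α) = 133^α · 18^(1−α).
Rearrange to (56.7/133)^α = (18/48)^(1−α) and take logs: α·-0.852575 = (1−α)·-0.980829.
Thus α·(-1.833404) = -0.980829, so α = -0.980829/-1.833404 ≈ 0.535.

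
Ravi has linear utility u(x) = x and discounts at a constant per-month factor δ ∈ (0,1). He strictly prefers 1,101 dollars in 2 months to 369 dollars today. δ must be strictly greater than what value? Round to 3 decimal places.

Comparing present values: 369 < δ^2·1101.
Dividing by 1101: δ^2 > 0.33515. Both sides are positive, so the square root keeps the direction.
δ > 0.33515^(1/2) = 0.579.

δ > 0.579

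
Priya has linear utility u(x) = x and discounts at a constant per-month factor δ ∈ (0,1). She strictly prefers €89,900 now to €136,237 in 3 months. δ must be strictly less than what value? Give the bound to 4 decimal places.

δ < 0.8706

The preference means 89900 > δ^3·136237.
Hence δ^3 < 89900/136237 = 0.65988, and x ↦ x^(1/3) is increasing on (0,∞).
δ < 0.65988^(1/3) = 0.8706.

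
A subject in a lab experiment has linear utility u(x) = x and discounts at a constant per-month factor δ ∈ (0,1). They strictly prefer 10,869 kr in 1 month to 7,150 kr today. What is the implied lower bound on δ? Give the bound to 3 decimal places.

Comparing present values: 7150 < δ·10869.
So δ > 7150/10869 = 0.65783.

δ > 0.658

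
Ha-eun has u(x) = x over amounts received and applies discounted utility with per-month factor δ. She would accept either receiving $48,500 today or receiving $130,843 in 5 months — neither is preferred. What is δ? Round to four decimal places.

δ ≈ 0.8200

Equating discounted utilities: u(48500) = δ^5·u(130843) ⇒ δ^5 = u(48500)/u(130843).
With u(x) = x: δ^5 = 48500/130843 = 0.37067.
Taking the 5th root: δ = 0.37067^(1/5) ≈ 0.8200.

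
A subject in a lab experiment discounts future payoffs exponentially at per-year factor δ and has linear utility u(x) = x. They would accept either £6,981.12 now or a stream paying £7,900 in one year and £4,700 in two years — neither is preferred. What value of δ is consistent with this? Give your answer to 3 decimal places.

Present value of the stream is 7900·δ + 4700·δ². Indifference gives 7900δ + 4700δ² = 6981.12.
Rearranged: 4700δ² + 7900δ − 6981.12 = 0.
The positive root is δ = [−7900 + √(7900² + 4·4700·6981.12)] / (2·4700) = (−7900 + 13916.000)/9400 ≈ 0.640.

δ ≈ 0.640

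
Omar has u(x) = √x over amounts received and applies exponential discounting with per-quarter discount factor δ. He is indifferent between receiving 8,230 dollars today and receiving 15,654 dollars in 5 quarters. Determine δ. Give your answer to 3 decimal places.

Equating discounted utilities: u(8230) = δ^5·u(15654) ⇒ δ^5 = u(8230)/u(15654).
With u(x) = √x: δ^5 = √8230/√15654 = √(8230/15654) = 0.72508.
So δ = 0.72508^(1/5) ≈ 0.938.

δ ≈ 0.938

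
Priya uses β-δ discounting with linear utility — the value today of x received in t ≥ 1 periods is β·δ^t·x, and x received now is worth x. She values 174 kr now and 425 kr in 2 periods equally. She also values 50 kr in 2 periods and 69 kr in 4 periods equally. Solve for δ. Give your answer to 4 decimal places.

The second indifference involves only future payoffs, so β cancels: β·δ^2·50 = β·δ^4·69, giving δ^2 = 50/69 = 0.72464, so δ = 0.85126.

δ ≈ 0.8513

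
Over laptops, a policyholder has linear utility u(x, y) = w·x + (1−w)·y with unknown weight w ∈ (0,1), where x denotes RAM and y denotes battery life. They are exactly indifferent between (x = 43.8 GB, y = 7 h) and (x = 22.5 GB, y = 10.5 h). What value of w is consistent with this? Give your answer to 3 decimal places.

w = 0.141

Equating utilities: w·43.8 + (1−w)·7 = w·22.5 + (1−w)·10.5.
w·(43.8−22.5) = (1−w)·(10.5−7), i.e. w·21.3 = (1−w)·3.5.
The marginal rate of substitution is 3.5/21.3, so w = 3.5/(21.3+3.5) = 0.141.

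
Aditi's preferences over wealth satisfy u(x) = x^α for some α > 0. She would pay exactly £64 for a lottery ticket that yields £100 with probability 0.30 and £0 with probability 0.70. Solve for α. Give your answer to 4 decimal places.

Since u(0) = 0, the lottery's EU is 0.30·100^α.
Equating: 64^α = 0.30·100^α, i.e. 0.6400^α = 0.30.
Take logs: α = ln 0.30 / ln(64/100) ≈ 2.697754.

α ≈ 2.6978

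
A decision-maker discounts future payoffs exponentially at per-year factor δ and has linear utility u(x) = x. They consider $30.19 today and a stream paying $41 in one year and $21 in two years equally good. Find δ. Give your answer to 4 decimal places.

δ ≈ 0.5700

Present value of the stream is 41·δ + 21·δ². Indifference gives 41δ + 21δ² = 30.19.
That is, 21δ² + 41δ − 30.19 = 0, a quadratic in δ.
δ = (−41 + √(41² + 4·21·30.19)) / (2·21) = (−41 + √4216.96) / 42 ≈ 0.5700.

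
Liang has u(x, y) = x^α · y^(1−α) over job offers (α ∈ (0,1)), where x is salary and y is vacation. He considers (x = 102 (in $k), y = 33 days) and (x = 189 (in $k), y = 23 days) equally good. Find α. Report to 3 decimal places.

Indifference: 102^α · 33^(1−α) = 189^α · 23^(1−α).
Taking logs: α·ln 102 + (1−α)·ln 33 = α·ln 189 + (1−α)·ln 23, i.e. α·-0.616774 = (1−α)·-0.361013.
Thus α·(-0.977787) = -0.361013, so α = -0.361013/-0.977787 ≈ 0.369.

α ≈ 0.369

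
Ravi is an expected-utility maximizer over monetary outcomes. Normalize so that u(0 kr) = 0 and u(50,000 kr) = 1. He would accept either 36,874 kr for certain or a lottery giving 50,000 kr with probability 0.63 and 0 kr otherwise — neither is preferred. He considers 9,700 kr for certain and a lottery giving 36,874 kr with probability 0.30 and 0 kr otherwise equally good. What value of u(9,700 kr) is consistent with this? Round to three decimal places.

From the first indifference, u(36,874 kr) = 0.63·u(50,000 kr) + 0.37·u(0 kr) = 0.63·1 + 0.37·0 = 0.63.
The second indifference gives u(9,700 kr) = 0.30·u(36,874 kr) + 0.70·u(0 kr) = 0.30·0.63 + 0.70·0.00 = 0.1890.

0.189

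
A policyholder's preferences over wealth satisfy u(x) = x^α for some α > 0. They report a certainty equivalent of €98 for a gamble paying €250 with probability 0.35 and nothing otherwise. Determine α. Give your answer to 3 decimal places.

α ≈ 1.121

EU(lottery) = 0.35·250^α + 0.65·0 = 0.35·250^α.
Equating: 98^α = 0.35·250^α, i.e. 0.3920^α = 0.35.
α = ln(0.35) / ln(98/250) = -1.049822/-0.936493 ≈ 1.121.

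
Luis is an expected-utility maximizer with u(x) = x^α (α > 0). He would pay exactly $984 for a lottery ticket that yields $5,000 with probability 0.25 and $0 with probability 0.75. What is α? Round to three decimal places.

α ≈ 0.853

Since u(0) = 0, the lottery's EU is 0.25·5000^α.
Equating: 984^α = 0.25·5000^α, i.e. 0.1968^α = 0.25.
α = ln(0.25) / ln(984/5000) = -1.386294/-1.625567 ≈ 0.853.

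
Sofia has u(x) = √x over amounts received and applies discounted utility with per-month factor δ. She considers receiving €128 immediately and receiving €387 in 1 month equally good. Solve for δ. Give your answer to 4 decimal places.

Indifference means u(128) = δ · u(387), so δ = u(128)/u(387).
Since u(x) = √x, δ = √(128/387) = 0.57511.

δ ≈ 0.5751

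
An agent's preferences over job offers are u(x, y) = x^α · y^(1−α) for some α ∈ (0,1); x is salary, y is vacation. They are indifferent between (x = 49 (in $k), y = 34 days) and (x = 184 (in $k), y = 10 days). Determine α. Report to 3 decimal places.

α ≈ 0.480

The Cobb–Douglas utilities coincide, so 49^α·34^(1−α) = 184^α·10^(1−α).
Rearrange to (49/184)^α = (10/34)^(1−α) and take logs: α·-1.323115 = (1−α)·-1.223775.
Thus α·(-2.546890) = -1.223775, so α = -1.223775/-2.546890 ≈ 0.480.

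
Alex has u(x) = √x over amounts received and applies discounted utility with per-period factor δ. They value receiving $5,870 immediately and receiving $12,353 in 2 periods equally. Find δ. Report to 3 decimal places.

The payoff in 2 periods is discounted by δ^2, so u(5870) = δ^2·u(12353) and δ^2 = u(5870)/u(12353).
With u(x) = √x: δ^2 = √5870/√12353 = √(5870/12353) = 0.68934.
So δ = 0.68934^(1/2) ≈ 0.830.

δ ≈ 0.830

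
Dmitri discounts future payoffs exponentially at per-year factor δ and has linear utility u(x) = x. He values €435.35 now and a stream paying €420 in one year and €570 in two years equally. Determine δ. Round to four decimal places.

δ ≈ 0.5800

Present value of the stream is 420·δ + 570·δ². Indifference gives 420δ + 570δ² = 435.35.
Rearranged: 570δ² + 420δ − 435.35 = 0.
δ = (−420 + √(420² + 4·570·435.35)) / (2·570) = (−420 + √1168998.00) / 1140 ≈ 0.5800.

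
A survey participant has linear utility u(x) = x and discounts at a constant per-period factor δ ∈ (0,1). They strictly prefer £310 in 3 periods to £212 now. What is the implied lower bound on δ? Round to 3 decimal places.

Under u(x) = x this choice says 212 < δ^3·310.
So δ^3 > 212/310 = 0.68387; taking the cube root of both positive sides preserves the inequality.
δ > (212/310)^(1/3) ≈ 0.881.

δ > 0.881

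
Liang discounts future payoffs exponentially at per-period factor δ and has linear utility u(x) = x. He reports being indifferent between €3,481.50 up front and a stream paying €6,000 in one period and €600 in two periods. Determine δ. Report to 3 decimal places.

δ ≈ 0.550

Present value of the stream is 6000·δ + 600·δ². Indifference gives 6000δ + 600δ² = 3481.50.
That is, 600δ² + 6000δ − 3481.50 = 0, a quadratic in δ.
δ = (−6000 + √(6000² + 4·600·3481.50)) / (2·600) = (−6000 + √44355600.00) / 1200 ≈ 0.550.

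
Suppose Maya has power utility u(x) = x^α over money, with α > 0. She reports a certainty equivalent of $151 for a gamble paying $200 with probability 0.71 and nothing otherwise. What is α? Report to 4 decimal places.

EU(lottery) = 0.71·200^α + 0.29·0 = 0.71·200^α.
Equating: 151^α = 0.71·200^α, i.e. 0.7550^α = 0.71.
α = ln(0.71) / ln(151/200) = -0.3424903/-0.2810375 ≈ 1.2187.

α ≈ 1.2187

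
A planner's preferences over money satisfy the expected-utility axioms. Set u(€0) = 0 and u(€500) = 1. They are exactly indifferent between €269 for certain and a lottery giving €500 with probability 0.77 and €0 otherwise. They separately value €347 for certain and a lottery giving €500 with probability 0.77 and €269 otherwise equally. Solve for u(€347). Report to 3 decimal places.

First, u(€269) = 0.77·u(€500) + 0.23·u(€0) = 0.77.
Then u(€347) = 0.77·u(€500) + 0.23·u(€269) = 0.77·1.00 + 0.23·0.77 = 0.9471.

0.947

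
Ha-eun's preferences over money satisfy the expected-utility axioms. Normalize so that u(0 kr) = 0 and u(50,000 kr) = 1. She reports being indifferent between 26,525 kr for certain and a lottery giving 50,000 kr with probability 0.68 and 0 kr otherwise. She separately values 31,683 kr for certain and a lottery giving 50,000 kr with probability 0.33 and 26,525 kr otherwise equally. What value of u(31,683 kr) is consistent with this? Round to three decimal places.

First, u(26,525 kr) = 0.68·u(50,000 kr) + 0.32·u(0 kr) = 0.68.
Chaining: u(31,683 kr) = 0.33·1.00 + 0.67·0.68 = 0.7856.

0.786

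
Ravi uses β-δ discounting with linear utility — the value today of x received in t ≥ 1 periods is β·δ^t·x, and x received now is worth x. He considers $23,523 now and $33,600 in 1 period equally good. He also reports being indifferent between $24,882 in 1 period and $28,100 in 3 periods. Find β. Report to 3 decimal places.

The second indifference involves only future payoffs, so β cancels: β·δ^1·24882 = β·δ^3·28100, giving δ^2 = 24882/28100 = 0.88548, so δ = 0.94100.
The first indifference: 23523 = β·δ·33600, so β = 23523/(δ·33600) = 23523/(0.94100·33600) ≈ 0.744.

β ≈ 0.744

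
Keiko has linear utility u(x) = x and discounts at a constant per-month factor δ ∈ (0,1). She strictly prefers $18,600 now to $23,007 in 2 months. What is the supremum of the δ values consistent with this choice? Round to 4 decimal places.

The preference means 18600 > δ^2·23007.
So δ^2 < 18600/23007 = 0.80845; taking the square root of both positive sides preserves the inequality.
δ < (18600/23007)^(1/2) ≈ 0.8991.

δ < 0.8991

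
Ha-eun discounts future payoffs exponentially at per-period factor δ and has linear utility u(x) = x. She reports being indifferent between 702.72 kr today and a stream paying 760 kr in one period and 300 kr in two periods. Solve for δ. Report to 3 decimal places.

Present value of the stream is 760·δ + 300·δ². Indifference gives 760δ + 300δ² = 702.72.
So 300δ² + 760δ − 702.72 = 0.
δ = (−760 + √(760² + 4·300·702.72)) / (2·300) = (−760 + √1420864.00) / 600 ≈ 0.720.

δ ≈ 0.720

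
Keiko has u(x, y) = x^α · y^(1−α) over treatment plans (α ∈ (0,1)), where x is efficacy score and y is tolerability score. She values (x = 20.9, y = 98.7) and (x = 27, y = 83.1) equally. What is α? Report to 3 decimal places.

α ≈ 0.402

Indifference: 20.9^α · 98.7^(1−α) = 27^α · 83.1^(1−α).
Rearrange to (20.9/27)^α = (83.1/98.7)^(1−α) and take logs: α·-0.256088 = (1−α)·-0.172040.
With A = -0.256088 and B = -0.172040: α·A = (1−α)·B, so α = B/(A+B) = -0.172040/-0.428128 ≈ 0.402.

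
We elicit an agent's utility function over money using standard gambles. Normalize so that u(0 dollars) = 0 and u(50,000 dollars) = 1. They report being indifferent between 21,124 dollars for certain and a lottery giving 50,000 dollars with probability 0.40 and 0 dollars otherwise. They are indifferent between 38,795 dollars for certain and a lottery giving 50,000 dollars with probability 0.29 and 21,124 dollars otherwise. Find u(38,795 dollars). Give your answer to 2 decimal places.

The first gamble pins u(21,124 dollars): it must equal 0.40·1 + 0.60·0 = 0.40.
Chaining: u(38,795 dollars) = 0.29·1.00 + 0.71·0.40 = 0.5740.

0.57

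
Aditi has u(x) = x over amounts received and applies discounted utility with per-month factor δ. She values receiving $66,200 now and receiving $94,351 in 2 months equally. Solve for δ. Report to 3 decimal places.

δ ≈ 0.838

The payoff in 2 months is discounted by δ^2, so u(66200) = δ^2·u(94351) and δ^2 = u(66200)/u(94351).
With u(x) = x: δ^2 = 66200/94351 = 0.70164.
So δ = 0.70164^(1/2) ≈ 0.838.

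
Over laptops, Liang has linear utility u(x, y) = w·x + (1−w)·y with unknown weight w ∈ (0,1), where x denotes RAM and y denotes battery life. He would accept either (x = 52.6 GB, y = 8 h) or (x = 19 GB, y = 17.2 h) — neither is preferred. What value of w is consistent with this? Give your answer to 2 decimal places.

w = 0.21

u(52.6,8) = u(19,17.2) means w·52.6 + (1−w)·8 = w·19 + (1−w)·17.2.
Rearranging, 33.6·w − 9.2·(1−w) = 0.
The marginal rate of substitution is 9.2/33.6, so w = 9.2/(33.6+9.2) = 0.21.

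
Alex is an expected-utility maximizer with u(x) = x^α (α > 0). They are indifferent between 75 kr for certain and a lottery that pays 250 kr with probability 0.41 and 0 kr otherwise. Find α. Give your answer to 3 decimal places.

Since u(0) = 0, the lottery's EU is 0.41·250^α.
Indifference: 75^α = 0.41·250^α, so (75/250)^α = 0.41.
α = ln(0.41) / ln(75/250) = -0.891598/-1.203973 ≈ 0.741.

α ≈ 0.741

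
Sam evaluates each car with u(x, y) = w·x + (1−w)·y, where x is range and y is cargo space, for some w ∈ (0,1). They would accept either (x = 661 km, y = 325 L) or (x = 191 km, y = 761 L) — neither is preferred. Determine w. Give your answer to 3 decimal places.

Indifference: w·661 + (1−w)·325 = w·191 + (1−w)·761.
Collecting terms: w·470 = (1−w)·436.
The marginal rate of substitution is 436/470, so w = 436/(470+436) = 0.481.

w = 0.481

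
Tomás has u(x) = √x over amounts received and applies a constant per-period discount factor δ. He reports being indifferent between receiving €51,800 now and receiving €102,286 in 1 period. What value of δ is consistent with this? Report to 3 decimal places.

δ ≈ 0.712

Indifference means u(51800) = δ · u(102286), so δ = u(51800)/u(102286).
With u(x) = √x: δ = √51800/√102286 = √(51800/102286) = 0.71163.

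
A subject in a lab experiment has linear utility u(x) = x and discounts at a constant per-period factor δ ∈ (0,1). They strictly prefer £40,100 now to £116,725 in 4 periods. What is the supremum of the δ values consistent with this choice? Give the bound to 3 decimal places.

δ < 0.766

The preference means 40100 > δ^4·116725.
So δ^4 < 40100/116725 = 0.34354; taking the 4th root of both positive sides preserves the inequality.
δ < 0.34354^(1/4) = 0.766.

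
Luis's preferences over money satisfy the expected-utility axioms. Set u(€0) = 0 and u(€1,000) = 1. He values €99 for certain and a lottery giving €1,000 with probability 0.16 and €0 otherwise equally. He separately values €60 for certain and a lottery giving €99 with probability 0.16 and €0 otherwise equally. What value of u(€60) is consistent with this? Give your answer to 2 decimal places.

0.03

From the first indifference, u(€99) = 0.16·u(€1,000) + 0.84·u(€0) = 0.16·1 + 0.84·0 = 0.16.
The second indifference gives u(€60) = 0.16·u(€99) + 0.84·u(€0) = 0.16·0.16 + 0.84·0.00 = 0.0256.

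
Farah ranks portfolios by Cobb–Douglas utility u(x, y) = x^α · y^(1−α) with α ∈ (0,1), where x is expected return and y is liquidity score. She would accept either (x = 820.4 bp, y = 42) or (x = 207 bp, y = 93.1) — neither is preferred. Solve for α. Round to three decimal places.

Set the two utilities equal: 820.4^α·42^(1−α) = 207^α·93.1^(1−α).
Rearrange to (820.4/207)^α = (93.1/42)^(1−α) and take logs: α·1.377073 = (1−α)·0.796005.
Thus α·(2.173078) = 0.796005, so α = 0.796005/2.173078 ≈ 0.366.

α ≈ 0.366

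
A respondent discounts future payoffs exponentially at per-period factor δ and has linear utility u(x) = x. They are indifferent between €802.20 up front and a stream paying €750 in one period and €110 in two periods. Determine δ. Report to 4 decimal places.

δ ≈ 0.9400

The stream is worth 750δ + 110δ² today, so 750δ + 110δ² = 802.20.
Rearranged: 110δ² + 750δ − 802.20 = 0.
δ = (−750 + √(750² + 4·110·802.20)) / (2·110) = (−750 + √915468.00) / 220 ≈ 0.9400.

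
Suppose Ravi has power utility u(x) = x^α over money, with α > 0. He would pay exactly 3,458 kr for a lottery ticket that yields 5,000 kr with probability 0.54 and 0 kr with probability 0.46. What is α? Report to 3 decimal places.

α ≈ 1.671

EU(lottery) = 0.54·5000^α + 0.46·0 = 0.54·5000^α.
Setting u(3458) equal to that: 3458^α = 0.54·5000^α ⇒ (3458/5000)^α = 0.54.
Taking logs: α·ln(3458/5000) = ln(0.54), so α = -0.616186 / -0.368748 ≈ 1.671.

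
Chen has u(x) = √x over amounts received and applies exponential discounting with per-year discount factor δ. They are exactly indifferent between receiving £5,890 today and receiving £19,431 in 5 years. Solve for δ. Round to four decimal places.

Indifference means u(5890) = δ^5 · u(19431), so δ^5 = u(5890)/u(19431).
Since u(x) = √x, δ^5 = √(5890/19431) = 0.55057.
So δ = 0.55057^(1/5) ≈ 0.8875.

δ ≈ 0.8875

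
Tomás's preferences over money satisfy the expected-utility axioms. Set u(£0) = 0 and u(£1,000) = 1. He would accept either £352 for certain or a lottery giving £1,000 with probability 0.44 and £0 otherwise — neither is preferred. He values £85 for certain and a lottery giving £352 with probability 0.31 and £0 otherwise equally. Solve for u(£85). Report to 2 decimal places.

From the first indifference, u(£352) = 0.44·u(£1,000) + 0.56·u(£0) = 0.44·1 + 0.56·0 = 0.44.
The second indifference gives u(£85) = 0.31·u(£352) + 0.69·u(£0) = 0.31·0.44 + 0.69·0.00 = 0.1364.

0.14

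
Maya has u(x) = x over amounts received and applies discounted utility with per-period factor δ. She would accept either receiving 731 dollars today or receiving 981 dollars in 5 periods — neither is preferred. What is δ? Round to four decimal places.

The payoff in 5 periods is discounted by δ^5, so u(731) = δ^5·u(981) and δ^5 = u(731)/u(981).
With u(x) = x: δ^5 = 731/981 = 0.74516.
Hence δ = (0.74516)^(1/5) = 0.942865.

δ ≈ 0.9429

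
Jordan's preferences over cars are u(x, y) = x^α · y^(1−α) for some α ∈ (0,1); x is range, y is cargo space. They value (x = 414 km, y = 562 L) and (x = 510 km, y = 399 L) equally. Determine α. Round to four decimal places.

α ≈ 0.6216

The Cobb–Douglas utilities coincide, so 414^α·562^(1−α) = 510^α·399^(1−α).
Taking logs: α·ln 414 + (1−α)·ln 562 = α·ln 510 + (1−α)·ln 399, i.e. α·-0.2085448 = (1−α)·-0.3425404.
With A = -0.2085448 and B = -0.3425404: α·A = (1−α)·B, so α = B/(A+B) = -0.3425404/-0.5510852 ≈ 0.6216.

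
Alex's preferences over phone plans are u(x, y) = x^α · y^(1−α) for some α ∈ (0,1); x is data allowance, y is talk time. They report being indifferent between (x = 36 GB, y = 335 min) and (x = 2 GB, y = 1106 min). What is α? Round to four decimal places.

Indifference: 36^α · 335^(1−α) = 2^α · 1106^(1−α).
(36/2)^α = (1106/335)^(1−α); take logs: α·ln(36/2) = (1−α)·ln(1106/335), i.e. α·2.8903718 = (1−α)·1.1943747.
So α/(1−α) = (1.1943747)/(2.8903718) = 0.4132253, and α = 0.4132253/1.4132253 ≈ 0.2924.

α ≈ 0.2924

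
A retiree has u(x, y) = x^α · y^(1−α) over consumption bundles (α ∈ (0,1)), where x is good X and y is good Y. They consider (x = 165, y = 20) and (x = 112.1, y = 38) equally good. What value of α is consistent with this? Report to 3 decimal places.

The Cobb–Douglas utilities coincide, so 165^α·20^(1−α) = 112.1^α·38^(1−α).
Rearrange to (165/112.1)^α = (38/20)^(1−α) and take logs: α·0.386554 = (1−α)·0.641854.
With A = 0.386554 and B = 0.641854: α·A = (1−α)·B, so α = B/(A+B) = 0.641854/1.028408 ≈ 0.624.

α ≈ 0.624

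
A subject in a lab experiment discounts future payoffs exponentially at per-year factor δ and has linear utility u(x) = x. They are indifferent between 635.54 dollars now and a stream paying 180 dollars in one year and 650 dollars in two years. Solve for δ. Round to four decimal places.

δ ≈ 0.8600

The stream is worth 180δ + 650δ² today, so 180δ + 650δ² = 635.54.
That is, 650δ² + 180δ − 635.54 = 0, a quadratic in δ.
δ = (−180 + √(180² + 4·650·635.54)) / (2·650) = (−180 + √1684804.00) / 1300 ≈ 0.8600.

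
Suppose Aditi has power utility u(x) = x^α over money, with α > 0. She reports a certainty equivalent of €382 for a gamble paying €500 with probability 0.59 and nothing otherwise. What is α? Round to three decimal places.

Since u(0) = 0, the lottery's EU is 0.59·500^α.
Setting u(382) equal to that: 382^α = 0.59·500^α ⇒ (382/500)^α = 0.59.
α = ln(0.59) / ln(382/500) = -0.527633/-0.269187 ≈ 1.960.

α ≈ 1.960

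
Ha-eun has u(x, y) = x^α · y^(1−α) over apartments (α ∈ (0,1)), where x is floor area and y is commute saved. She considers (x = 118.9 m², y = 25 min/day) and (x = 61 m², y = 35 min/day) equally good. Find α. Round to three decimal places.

α ≈ 0.335

Set the two utilities equal: 118.9^α·25^(1−α) = 61^α·35^(1−α).
Rearrange to (118.9/61)^α = (35/25)^(1−α) and take logs: α·0.667409 = (1−α)·0.336472.
So α/(1−α) = (0.336472)/(0.667409) = 0.504147, and α = 0.504147/1.504147 ≈ 0.335.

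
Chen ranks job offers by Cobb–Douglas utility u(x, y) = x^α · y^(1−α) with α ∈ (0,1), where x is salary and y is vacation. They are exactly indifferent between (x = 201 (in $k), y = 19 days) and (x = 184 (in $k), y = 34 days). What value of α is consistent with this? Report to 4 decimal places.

Set the two utilities equal: 201^α·19^(1−α) = 184^α·34^(1−α).
Taking logs: α·ln 201 + (1−α)·ln 19 = α·ln 184 + (1−α)·ln 34, i.e. α·0.0883692 = (1−α)·0.5819215.
With A = 0.0883692 and B = 0.5819215: α·A = (1−α)·B, so α = B/(A+B) = 0.5819215/0.6702907 ≈ 0.8682.

α ≈ 0.8682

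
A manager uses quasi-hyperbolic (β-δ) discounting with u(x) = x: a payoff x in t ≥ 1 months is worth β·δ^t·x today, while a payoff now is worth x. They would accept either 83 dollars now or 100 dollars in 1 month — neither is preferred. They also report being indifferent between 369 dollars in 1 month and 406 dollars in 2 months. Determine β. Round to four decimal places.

Both payoffs in the second observation are in the future, so β drops out: δ^1·369 = δ^2·406 ⇒ δ = 369/406 = 0.90887.
Now use the now-vs-future pair: 83 = β·δ·100 gives β = 83/(0.90887·100) ≈ 0.9132.

β ≈ 0.9132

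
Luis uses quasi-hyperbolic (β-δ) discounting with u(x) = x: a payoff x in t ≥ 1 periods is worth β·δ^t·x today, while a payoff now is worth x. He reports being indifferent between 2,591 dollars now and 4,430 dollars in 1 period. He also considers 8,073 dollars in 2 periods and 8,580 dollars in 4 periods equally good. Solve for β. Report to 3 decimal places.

β ≈ 0.603

The second indifference involves only future payoffs, so β cancels: β·δ^2·8073 = β·δ^4·8580, giving δ^2 = 8073/8580 = 0.94091, so δ = 0.97000.
Substituting δ into 2591 = β·δ·4430: β = 2591/(4297.121) ≈ 0.603.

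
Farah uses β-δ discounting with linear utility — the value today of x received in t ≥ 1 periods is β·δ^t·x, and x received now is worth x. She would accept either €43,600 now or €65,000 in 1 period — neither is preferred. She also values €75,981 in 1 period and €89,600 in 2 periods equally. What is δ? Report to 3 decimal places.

From the later pair, β·δ^1·75981 = β·δ^2·89600; dividing through, δ = 75981/89600 = 0.84800.

δ ≈ 0.848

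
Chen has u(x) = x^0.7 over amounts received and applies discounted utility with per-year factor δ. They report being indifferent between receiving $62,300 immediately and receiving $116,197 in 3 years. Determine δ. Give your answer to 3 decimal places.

Indifference means u(62300) = δ^3 · u(116197), so δ^3 = u(62300)/u(116197).
Since u(x) = x^0.7, δ^3 = (62300/116197)^0.7 = 0.53616^0.7 = 0.64641.
Hence δ = (0.64641)^(1/3) = 0.86464.

δ ≈ 0.865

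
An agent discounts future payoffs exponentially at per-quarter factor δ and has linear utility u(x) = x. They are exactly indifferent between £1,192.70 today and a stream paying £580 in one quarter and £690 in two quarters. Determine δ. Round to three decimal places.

Equating present values: 1192.70 = 580δ + 690δ².
So 690δ² + 580δ − 1192.70 = 0.
δ = (−580 + √(580² + 4·690·1192.70)) / (2·690) = (−580 + √3628252.00) / 1380 ≈ 0.960.

δ ≈ 0.960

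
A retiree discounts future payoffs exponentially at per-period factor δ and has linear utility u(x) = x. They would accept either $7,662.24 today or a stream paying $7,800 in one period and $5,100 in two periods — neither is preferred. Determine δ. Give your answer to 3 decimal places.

The stream is worth 7800δ + 5100δ² today, so 7800δ + 5100δ² = 7662.24.
Rearranged: 5100δ² + 7800δ − 7662.24 = 0.
By the quadratic formula (taking the positive root), δ = (−7800 + √217149696.00) / 10200 ≈ 0.680.

δ ≈ 0.680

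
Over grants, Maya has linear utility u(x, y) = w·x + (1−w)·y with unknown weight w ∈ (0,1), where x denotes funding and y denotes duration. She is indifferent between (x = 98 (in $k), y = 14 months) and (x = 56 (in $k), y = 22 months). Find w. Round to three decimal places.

w = 0.160

u(98,14) = u(56,22) means w·98 + (1−w)·14 = w·56 + (1−w)·22.
Rearranging, 42·w − 8·(1−w) = 0.
The marginal rate of substitution is 8/42, so w = 8/(42+8) = 0.160.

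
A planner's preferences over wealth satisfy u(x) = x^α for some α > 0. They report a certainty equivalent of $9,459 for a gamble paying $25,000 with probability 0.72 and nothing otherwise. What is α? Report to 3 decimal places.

α ≈ 0.338

The lottery's expected utility is 0.72·u(25000) + 0.28·u(0) = 0.72·25000^α (since u(0) = 0 for α > 0).
Indifference: 9459^α = 0.72·25000^α, so (9459/25000)^α = 0.72.
α = ln(0.72) / ln(9459/25000) = -0.328504/-0.971909 ≈ 0.338.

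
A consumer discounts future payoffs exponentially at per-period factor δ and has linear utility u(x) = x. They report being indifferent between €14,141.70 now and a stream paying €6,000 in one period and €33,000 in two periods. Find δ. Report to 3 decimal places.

δ ≈ 0.570

Present value of the stream is 6000·δ + 33000·δ². Indifference gives 6000δ + 33000δ² = 14141.70.
That is, 33000δ² + 6000δ − 14141.70 = 0, a quadratic in δ.
By the quadratic formula (taking the positive root), δ = (−6000 + √1902704400.00) / 66000 ≈ 0.570.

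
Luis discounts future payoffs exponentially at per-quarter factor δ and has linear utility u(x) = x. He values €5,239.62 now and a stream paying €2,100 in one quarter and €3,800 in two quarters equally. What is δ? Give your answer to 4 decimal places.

Present value of the stream is 2100·δ + 3800·δ². Indifference gives 2100δ + 3800δ² = 5239.62.
So 3800δ² + 2100δ − 5239.62 = 0.
By the quadratic formula (taking the positive root), δ = (−2100 + √84052224.00) / 7600 ≈ 0.9300.

δ ≈ 0.9300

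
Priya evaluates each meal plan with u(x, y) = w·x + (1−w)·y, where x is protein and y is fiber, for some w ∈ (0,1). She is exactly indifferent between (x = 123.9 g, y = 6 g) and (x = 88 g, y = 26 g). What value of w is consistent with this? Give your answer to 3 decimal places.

w = 0.358

u(123.9,6) = u(88,26) means w·123.9 + (1−w)·6 = w·88 + (1−w)·26.
Collecting terms: w·35.9 = (1−w)·20.
The marginal rate of substitution is 20/35.9, so w = 20/(35.9+20) = 0.358.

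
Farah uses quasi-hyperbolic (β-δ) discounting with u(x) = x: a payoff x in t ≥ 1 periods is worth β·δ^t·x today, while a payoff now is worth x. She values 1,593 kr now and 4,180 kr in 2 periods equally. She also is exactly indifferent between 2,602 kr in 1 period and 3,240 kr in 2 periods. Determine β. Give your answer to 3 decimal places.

β ≈ 0.591

Both payoffs in the second observation are in the future, so β drops out: δ^1·2602 = δ^2·3240 ⇒ δ = 2602/3240 = 0.80309.
Substituting δ into 1593 = β·δ^2·4180: β = 1593/(2695.882) ≈ 0.591.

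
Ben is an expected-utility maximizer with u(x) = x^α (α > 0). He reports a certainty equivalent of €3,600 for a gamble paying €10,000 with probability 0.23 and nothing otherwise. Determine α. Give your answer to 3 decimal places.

α ≈ 1.439

EU(lottery) = 0.23·10000^α + 0.77·0 = 0.23·10000^α.
Setting u(3600) equal to that: 3600^α = 0.23·10000^α ⇒ (3600/10000)^α = 0.23.
α = ln(0.23) / ln(3600/10000) = -1.469676/-1.021651 ≈ 1.439.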